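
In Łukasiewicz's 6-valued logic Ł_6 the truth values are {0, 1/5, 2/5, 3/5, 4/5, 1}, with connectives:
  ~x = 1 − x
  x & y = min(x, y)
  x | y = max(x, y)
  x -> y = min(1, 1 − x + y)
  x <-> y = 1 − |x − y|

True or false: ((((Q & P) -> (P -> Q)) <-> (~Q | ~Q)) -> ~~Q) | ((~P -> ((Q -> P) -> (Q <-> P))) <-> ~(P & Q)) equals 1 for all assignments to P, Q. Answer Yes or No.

Counterexample: take P = 1/5, Q = 1/5.
Q & P = 1/5 & 1/5 = 1/5
P -> Q = 1/5 -> 1/5 = 1
(Q & P) -> (P -> Q) = 1/5 -> 1 = 1
~Q = ~1/5 = 4/5
~Q = ~1/5 = 4/5
~Q | ~Q = 4/5 | 4/5 = 4/5
((Q & P) -> (P -> Q)) <-> (~Q | ~Q) = 1 <-> 4/5 = 4/5
~Q = ~1/5 = 4/5
~~Q = ~4/5 = 1/5
(((Q & P) -> (P -> Q)) <-> (~Q | ~Q)) -> ~~Q = 4/5 -> 1/5 = 2/5
~P = ~1/5 = 4/5
Q -> P = 1/5 -> 1/5 = 1
Q <-> P = 1/5 <-> 1/5 = 1
(Q -> P) -> (Q <-> P) = 1 -> 1 = 1
~P -> ((Q -> P) -> (Q <-> P)) = 4/5 -> 1 = 1
P & Q = 1/5 & 1/5 = 1/5
~(P & Q) = ~1/5 = 4/5
(~P -> ((Q -> P) -> (Q <-> P))) <-> ~(P & Q) = 1 <-> 4/5 = 4/5
((((Q & P) -> (P -> Q)) <-> (~Q | ~Q)) -> ~~Q) | ((~P -> ((Q -> P) -> (Q <-> P))) <-> ~(P & Q)) = 2/5 | 4/5 = 4/5
This gives 4/5 ≠ 1.

No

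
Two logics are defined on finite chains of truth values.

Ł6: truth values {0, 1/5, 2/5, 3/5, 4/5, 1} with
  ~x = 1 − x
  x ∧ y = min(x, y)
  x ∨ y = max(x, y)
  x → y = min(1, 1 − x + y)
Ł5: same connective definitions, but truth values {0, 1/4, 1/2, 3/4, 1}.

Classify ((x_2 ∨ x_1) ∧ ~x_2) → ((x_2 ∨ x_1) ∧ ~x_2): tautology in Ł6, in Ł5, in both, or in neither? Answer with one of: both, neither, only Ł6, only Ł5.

In Ł6: every assignment gives 1 — tautology.
In Ł5: every assignment gives 1 — tautology.

both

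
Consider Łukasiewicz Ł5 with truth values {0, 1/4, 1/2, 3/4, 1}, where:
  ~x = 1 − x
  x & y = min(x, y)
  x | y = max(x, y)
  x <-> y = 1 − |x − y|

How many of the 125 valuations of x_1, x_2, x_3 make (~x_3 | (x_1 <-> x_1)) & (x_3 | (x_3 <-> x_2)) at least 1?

45

value 1: 45 assignments (counts)
value 3/4: 45 assignments
value 1/2: 20 assignments
value 1/4: 10 assignments
value 0: 5 assignments
So 45 of the 125 assignments meet the threshold.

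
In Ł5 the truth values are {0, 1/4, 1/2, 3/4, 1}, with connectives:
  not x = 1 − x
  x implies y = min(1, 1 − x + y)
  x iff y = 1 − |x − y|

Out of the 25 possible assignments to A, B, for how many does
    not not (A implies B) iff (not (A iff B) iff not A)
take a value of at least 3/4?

value 1: 10 assignments (counts)
value 3/4: 8 assignments (counts)
value 1/2: 4 assignments
value 1/4: 2 assignments
value 0: 1 assignment
So 18 of the 25 assignments meet the threshold.

18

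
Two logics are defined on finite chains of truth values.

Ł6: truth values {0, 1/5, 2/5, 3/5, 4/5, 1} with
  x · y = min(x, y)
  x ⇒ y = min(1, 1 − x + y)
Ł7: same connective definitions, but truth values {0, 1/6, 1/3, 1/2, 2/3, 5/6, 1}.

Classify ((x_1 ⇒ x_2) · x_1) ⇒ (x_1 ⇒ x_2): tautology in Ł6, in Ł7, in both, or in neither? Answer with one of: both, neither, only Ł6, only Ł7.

In Ł6: every assignment gives 1 — tautology.
In Ł7: every assignment gives 1 — tautology.

both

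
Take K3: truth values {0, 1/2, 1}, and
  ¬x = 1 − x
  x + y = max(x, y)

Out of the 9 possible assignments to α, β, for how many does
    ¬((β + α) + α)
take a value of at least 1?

α = 0, β = 0 ↦ 1  ≥
α = 0, β = 1/2 ↦ 1/2  <
α = 0, β = 1 ↦ 0  <
α = 1/2, β = 0 ↦ 1/2  <
α = 1/2, β = 1/2 ↦ 1/2  <
α = 1/2, β = 1 ↦ 0  <
α = 1, β = 0 ↦ 0  <
α = 1, β = 1/2 ↦ 0  <
α = 1, β = 1 ↦ 0  <
So 1 of the 9 assignments meets the threshold.

1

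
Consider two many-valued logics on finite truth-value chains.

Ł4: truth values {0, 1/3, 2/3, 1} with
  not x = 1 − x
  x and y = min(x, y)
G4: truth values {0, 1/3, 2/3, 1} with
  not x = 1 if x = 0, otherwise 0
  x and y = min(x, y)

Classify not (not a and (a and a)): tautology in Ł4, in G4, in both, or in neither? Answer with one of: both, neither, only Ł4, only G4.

In Ł4: at a = 1/3 the value is 2/3 — not a tautology.
In G4: every assignment gives 1 — tautology.

only G4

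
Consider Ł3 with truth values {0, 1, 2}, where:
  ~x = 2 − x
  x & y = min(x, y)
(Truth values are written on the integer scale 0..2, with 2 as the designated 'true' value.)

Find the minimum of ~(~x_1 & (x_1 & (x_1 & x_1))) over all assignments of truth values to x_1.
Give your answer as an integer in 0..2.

Take x_1 = 1:
~x_1 = ~1 = 1
x_1 & x_1 = 1 & 1 = 1
x_1 & (x_1 & x_1) = 1 & 1 = 1
~x_1 & (x_1 & (x_1 & x_1)) = 1 & 1 = 1
~(~x_1 & (x_1 & (x_1 & x_1))) = ~1 = 1
No assignment yields a value below 1, so this is the minimum.

1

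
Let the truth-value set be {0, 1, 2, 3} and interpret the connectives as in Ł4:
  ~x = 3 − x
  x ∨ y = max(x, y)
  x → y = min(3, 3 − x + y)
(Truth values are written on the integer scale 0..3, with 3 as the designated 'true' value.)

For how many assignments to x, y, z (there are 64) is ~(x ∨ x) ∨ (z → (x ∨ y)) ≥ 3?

56

value 3: 56 assignments (counts)
value 2: 8 assignments
So 56 of the 64 assignments meet the threshold.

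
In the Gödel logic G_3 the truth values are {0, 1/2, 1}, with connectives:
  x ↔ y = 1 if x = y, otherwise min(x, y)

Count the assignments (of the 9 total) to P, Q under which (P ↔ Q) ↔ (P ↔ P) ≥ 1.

3

P = 0, Q = 0 ↦ 1  ≥
P = 0, Q = 1/2 ↦ 0  <
P = 0, Q = 1 ↦ 0  <
P = 1/2, Q = 0 ↦ 0  <
P = 1/2, Q = 1/2 ↦ 1  ≥
P = 1/2, Q = 1 ↦ 1/2  <
P = 1, Q = 0 ↦ 0  <
P = 1, Q = 1/2 ↦ 1/2  <
P = 1, Q = 1 ↦ 1  ≥
So 3 of the 9 assignments meet the threshold.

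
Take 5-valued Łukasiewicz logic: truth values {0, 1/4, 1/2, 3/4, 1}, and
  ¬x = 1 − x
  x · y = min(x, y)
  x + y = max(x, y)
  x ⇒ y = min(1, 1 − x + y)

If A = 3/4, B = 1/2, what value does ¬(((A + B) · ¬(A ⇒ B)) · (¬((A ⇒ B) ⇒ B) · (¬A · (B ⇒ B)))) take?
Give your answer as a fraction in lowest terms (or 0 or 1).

3/4

A + B = 3/4 + 1/2 = 3/4
A ⇒ B = 3/4 ⇒ 1/2 = 3/4
¬(A ⇒ B) = ¬3/4 = 1/4
(A + B) · ¬(A ⇒ B) = 3/4 · 1/4 = 1/4
A ⇒ B = 3/4 ⇒ 1/2 = 3/4
(A ⇒ B) ⇒ B = 3/4 ⇒ 1/2 = 3/4
¬((A ⇒ B) ⇒ B) = ¬3/4 = 1/4
¬A = ¬3/4 = 1/4
B ⇒ B = 1/2 ⇒ 1/2 = 1
¬A · (B ⇒ B) = 1/4 · 1 = 1/4
¬((A ⇒ B) ⇒ B) · (¬A · (B ⇒ B)) = 1/4 · 1/4 = 1/4
((A + B) · ¬(A ⇒ B)) · (¬((A ⇒ B) ⇒ B) · (¬A · (B ⇒ B))) = 1/4 · 1/4 = 1/4
¬(((A + B) · ¬(A ⇒ B)) · (¬((A ⇒ B) ⇒ B) · (¬A · (B ⇒ B)))) = ¬1/4 = 3/4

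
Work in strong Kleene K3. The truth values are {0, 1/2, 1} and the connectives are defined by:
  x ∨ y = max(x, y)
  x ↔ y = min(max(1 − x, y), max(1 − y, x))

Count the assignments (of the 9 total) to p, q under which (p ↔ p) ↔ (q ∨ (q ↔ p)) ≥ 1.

3

p = 0, q = 0 ↦ 1  ≥
p = 0, q = 1/2 ↦ 1/2  <
p = 0, q = 1 ↦ 1  ≥
p = 1/2, q = 0 ↦ 1/2  <
p = 1/2, q = 1/2 ↦ 1/2  <
p = 1/2, q = 1 ↦ 1/2  <
p = 1, q = 0 ↦ 0  <
p = 1, q = 1/2 ↦ 1/2  <
p = 1, q = 1 ↦ 1  ≥
So 3 of the 9 assignments meet the threshold.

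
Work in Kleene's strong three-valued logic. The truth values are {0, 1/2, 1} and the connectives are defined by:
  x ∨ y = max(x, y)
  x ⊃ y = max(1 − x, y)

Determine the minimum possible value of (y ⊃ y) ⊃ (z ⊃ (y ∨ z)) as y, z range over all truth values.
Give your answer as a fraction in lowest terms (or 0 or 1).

1/2

Take y = 0, z = 1/2:
y ⊃ y = 0 ⊃ 0 = 1
y ∨ z = 0 ∨ 1/2 = 1/2
z ⊃ (y ∨ z) = 1/2 ⊃ 1/2 = 1/2
(y ⊃ y) ⊃ (z ⊃ (y ∨ z)) = 1 ⊃ 1/2 = 1/2
No assignment yields a value below 1/2, so this is the minimum.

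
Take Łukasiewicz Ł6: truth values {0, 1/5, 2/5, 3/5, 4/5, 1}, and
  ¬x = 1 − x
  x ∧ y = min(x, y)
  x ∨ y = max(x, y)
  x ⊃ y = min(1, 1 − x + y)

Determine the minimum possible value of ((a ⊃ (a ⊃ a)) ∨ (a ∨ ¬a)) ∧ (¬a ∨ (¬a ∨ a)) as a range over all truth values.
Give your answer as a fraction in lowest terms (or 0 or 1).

Take a = 2/5:
a ⊃ a = 2/5 ⊃ 2/5 = 1
a ⊃ (a ⊃ a) = 2/5 ⊃ 1 = 1
¬a = ¬2/5 = 3/5
a ∨ ¬a = 2/5 ∨ 3/5 = 3/5
(a ⊃ (a ⊃ a)) ∨ (a ∨ ¬a) = 1 ∨ 3/5 = 1
¬a = ¬2/5 = 3/5
¬a = ¬2/5 = 3/5
¬a ∨ a = 3/5 ∨ 2/5 = 3/5
¬a ∨ (¬a ∨ a) = 3/5 ∨ 3/5 = 3/5
((a ⊃ (a ⊃ a)) ∨ (a ∨ ¬a)) ∧ (¬a ∨ (¬a ∨ a)) = 1 ∧ 3/5 = 3/5
No assignment yields a value below 3/5, so this is the minimum.

3/5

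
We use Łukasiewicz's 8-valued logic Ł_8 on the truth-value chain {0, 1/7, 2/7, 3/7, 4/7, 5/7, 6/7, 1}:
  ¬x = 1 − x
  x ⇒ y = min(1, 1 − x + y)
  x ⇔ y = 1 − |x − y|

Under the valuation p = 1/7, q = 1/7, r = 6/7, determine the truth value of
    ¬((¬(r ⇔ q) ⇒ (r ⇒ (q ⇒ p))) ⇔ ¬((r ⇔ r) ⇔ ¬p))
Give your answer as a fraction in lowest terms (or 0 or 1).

r ⇔ q = 6/7 ⇔ 1/7 = 2/7
¬(r ⇔ q) = ¬2/7 = 5/7
q ⇒ p = 1/7 ⇒ 1/7 = 1
r ⇒ (q ⇒ p) = 6/7 ⇒ 1 = 1
¬(r ⇔ q) ⇒ (r ⇒ (q ⇒ p)) = 5/7 ⇒ 1 = 1
r ⇔ r = 6/7 ⇔ 6/7 = 1
¬p = ¬1/7 = 6/7
(r ⇔ r) ⇔ ¬p = 1 ⇔ 6/7 = 6/7
¬((r ⇔ r) ⇔ ¬p) = ¬6/7 = 1/7
(¬(r ⇔ q) ⇒ (r ⇒ (q ⇒ p))) ⇔ ¬((r ⇔ r) ⇔ ¬p) = 1 ⇔ 1/7 = 1/7
¬((¬(r ⇔ q) ⇒ (r ⇒ (q ⇒ p))) ⇔ ¬((r ⇔ r) ⇔ ¬p)) = ¬1/7 = 6/7

6/7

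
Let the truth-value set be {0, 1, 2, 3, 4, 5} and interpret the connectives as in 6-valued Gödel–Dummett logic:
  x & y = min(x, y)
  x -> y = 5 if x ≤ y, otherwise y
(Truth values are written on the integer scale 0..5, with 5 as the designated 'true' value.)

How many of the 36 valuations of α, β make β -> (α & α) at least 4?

22

value 5: 21 assignments (counts)
value 4: 1 assignment (counts)
value 3: 2 assignments
value 2: 3 assignments
value 1: 4 assignments
value 0: 5 assignments
So 22 of the 36 assignments meet the threshold.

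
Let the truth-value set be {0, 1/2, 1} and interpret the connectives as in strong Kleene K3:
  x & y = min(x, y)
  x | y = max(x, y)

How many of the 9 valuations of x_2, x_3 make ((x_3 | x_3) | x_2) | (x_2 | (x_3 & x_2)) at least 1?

5

x_2 = 0, x_3 = 0 ↦ 0  <
x_2 = 0, x_3 = 1/2 ↦ 1/2  <
x_2 = 0, x_3 = 1 ↦ 1  ≥
x_2 = 1/2, x_3 = 0 ↦ 1/2  <
x_2 = 1/2, x_3 = 1/2 ↦ 1/2  <
x_2 = 1/2, x_3 = 1 ↦ 1  ≥
x_2 = 1, x_3 = 0 ↦ 1  ≥
x_2 = 1, x_3 = 1/2 ↦ 1  ≥
x_2 = 1, x_3 = 1 ↦ 1  ≥
So 5 of the 9 assignments meet the threshold.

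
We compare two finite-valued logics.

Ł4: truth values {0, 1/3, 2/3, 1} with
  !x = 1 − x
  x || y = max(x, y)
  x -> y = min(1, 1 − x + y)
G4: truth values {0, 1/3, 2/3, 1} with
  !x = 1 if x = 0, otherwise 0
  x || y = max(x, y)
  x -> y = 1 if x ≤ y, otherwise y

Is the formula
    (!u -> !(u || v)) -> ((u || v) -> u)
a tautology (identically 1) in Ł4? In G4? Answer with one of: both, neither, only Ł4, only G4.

In Ł4: every assignment gives 1 — tautology.
In G4: at u = 1/3, v = 2/3 the value is 1/3 — not a tautology.

only Ł4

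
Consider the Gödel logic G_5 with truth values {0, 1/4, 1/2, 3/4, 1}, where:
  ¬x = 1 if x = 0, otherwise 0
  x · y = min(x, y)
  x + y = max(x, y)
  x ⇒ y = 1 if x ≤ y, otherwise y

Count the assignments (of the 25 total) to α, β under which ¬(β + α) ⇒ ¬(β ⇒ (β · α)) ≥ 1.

value 1: 24 assignments (counts)
value 0: 1 assignment
So 24 of the 25 assignments meet the threshold.

24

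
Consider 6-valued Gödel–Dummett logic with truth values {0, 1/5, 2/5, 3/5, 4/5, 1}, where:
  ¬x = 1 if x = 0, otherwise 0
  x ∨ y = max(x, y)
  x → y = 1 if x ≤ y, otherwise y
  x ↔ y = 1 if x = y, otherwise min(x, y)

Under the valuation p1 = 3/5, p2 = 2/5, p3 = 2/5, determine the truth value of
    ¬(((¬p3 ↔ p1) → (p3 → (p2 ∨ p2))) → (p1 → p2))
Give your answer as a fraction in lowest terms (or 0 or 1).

¬p3 = ¬2/5 = 0
¬p3 ↔ p1 = 0 ↔ 3/5 = 0
p2 ∨ p2 = 2/5 ∨ 2/5 = 2/5
p3 → (p2 ∨ p2) = 2/5 → 2/5 = 1
(¬p3 ↔ p1) → (p3 → (p2 ∨ p2)) = 0 → 1 = 1
p1 → p2 = 3/5 → 2/5 = 2/5
((¬p3 ↔ p1) → (p3 → (p2 ∨ p2))) → (p1 → p2) = 1 → 2/5 = 2/5
¬(((¬p3 ↔ p1) → (p3 → (p2 ∨ p2))) → (p1 → p2)) = ¬2/5 = 0

0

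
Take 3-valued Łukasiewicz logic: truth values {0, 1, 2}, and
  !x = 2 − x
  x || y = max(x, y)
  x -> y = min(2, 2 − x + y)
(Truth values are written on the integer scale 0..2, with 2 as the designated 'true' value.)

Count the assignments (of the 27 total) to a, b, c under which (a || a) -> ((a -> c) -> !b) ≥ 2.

value 2: 22 assignments (counts)
value 1: 4 assignments
value 0: 1 assignment
So 22 of the 27 assignments meet the threshold.

22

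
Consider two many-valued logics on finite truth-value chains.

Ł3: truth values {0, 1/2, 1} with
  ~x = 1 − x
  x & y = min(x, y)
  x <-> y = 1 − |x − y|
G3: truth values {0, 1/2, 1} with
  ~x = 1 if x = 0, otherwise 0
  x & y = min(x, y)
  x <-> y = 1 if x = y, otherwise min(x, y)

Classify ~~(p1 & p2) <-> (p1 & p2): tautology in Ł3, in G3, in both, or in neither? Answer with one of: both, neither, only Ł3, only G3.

only Ł3

In Ł3: every assignment gives 1 — tautology.
In G3: at p1 = 1/2, p2 = 1/2 the value is 1/2 — not a tautology.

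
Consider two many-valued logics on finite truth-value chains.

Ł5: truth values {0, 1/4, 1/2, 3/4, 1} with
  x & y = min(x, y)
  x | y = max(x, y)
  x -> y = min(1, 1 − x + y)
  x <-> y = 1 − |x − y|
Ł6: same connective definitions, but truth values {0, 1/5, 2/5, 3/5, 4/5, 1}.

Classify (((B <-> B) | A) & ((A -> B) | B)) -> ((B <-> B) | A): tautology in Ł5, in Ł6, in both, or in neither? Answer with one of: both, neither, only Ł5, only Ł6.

both

In Ł5: every assignment gives 1 — tautology.
In Ł6: every assignment gives 1 — tautology.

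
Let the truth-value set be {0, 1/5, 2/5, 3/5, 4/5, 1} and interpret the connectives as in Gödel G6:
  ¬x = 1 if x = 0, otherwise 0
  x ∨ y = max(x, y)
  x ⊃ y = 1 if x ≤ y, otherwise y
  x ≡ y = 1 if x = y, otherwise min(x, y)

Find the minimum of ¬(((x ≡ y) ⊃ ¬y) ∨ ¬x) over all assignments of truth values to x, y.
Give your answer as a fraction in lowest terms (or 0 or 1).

0

Take x = 0, y = 0:
x ≡ y = 0 ≡ 0 = 1
¬y = ¬0 = 1
(x ≡ y) ⊃ ¬y = 1 ⊃ 1 = 1
¬x = ¬0 = 1
((x ≡ y) ⊃ ¬y) ∨ ¬x = 1 ∨ 1 = 1
¬(((x ≡ y) ⊃ ¬y) ∨ ¬x) = ¬1 = 0
No assignment yields a value below 0, so this is the minimum.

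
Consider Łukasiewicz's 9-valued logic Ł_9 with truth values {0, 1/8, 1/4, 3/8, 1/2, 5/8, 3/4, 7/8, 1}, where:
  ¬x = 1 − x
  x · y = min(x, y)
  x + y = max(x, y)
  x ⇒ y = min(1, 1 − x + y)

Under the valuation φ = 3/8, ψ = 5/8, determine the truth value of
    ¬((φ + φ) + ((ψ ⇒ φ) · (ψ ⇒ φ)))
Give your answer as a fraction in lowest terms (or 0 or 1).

φ + φ = 3/8 + 3/8 = 3/8
ψ ⇒ φ = 5/8 ⇒ 3/8 = 3/4
ψ ⇒ φ = 5/8 ⇒ 3/8 = 3/4
(ψ ⇒ φ) · (ψ ⇒ φ) = 3/4 · 3/4 = 3/4
(φ + φ) + ((ψ ⇒ φ) · (ψ ⇒ φ)) = 3/8 + 3/4 = 3/4
¬((φ + φ) + ((ψ ⇒ φ) · (ψ ⇒ φ))) = ¬3/4 = 1/4

1/4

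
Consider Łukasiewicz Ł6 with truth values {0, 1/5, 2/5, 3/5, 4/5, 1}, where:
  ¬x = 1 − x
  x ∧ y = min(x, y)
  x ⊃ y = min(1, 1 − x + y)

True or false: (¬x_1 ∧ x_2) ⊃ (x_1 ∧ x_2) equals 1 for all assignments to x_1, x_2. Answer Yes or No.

No

Counterexample: take x_1 = 0, x_2 = 1/5.
¬x_1 = ¬0 = 1
¬x_1 ∧ x_2 = 1 ∧ 1/5 = 1/5
x_1 ∧ x_2 = 0 ∧ 1/5 = 0
(¬x_1 ∧ x_2) ⊃ (x_1 ∧ x_2) = 1/5 ⊃ 0 = 4/5
This gives 4/5 ≠ 1.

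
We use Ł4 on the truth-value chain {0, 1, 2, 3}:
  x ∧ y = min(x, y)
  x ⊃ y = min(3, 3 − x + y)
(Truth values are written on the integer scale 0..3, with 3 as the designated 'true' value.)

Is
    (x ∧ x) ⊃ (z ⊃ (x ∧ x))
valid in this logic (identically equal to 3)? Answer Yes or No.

Yes

x = 0, z = 0 ↦ 3
x = 0, z = 1 ↦ 3
x = 0, z = 2 ↦ 3
x = 0, z = 3 ↦ 3
x = 1, z = 0 ↦ 3
x = 1, z = 1 ↦ 3
x = 1, z = 2 ↦ 3
x = 1, z = 3 ↦ 3
x = 2, z = 0 ↦ 3
x = 2, z = 1 ↦ 3
x = 2, z = 2 ↦ 3
x = 2, z = 3 ↦ 3
x = 3, z = 0 ↦ 3
x = 3, z = 1 ↦ 3
x = 3, z = 2 ↦ 3
x = 3, z = 3 ↦ 3
Every assignment gives a value ≥ 3.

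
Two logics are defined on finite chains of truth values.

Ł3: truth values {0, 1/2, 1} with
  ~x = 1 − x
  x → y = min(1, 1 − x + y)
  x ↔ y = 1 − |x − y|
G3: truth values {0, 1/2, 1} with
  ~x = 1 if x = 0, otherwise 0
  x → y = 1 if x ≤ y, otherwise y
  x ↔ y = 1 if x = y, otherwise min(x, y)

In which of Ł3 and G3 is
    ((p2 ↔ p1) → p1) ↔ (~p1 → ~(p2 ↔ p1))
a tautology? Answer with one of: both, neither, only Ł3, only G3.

In Ł3: every assignment gives 1 — tautology.
In G3: at p1 = 1/2, p2 = 1/2 the value is 1/2 — not a tautology.

only Ł3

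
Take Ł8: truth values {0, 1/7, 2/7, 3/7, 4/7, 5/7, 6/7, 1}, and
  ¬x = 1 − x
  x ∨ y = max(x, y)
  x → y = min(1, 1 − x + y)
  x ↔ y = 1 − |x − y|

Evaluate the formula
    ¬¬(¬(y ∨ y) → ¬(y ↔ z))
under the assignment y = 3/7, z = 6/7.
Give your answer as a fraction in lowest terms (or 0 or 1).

y ∨ y = 3/7 ∨ 3/7 = 3/7
¬(y ∨ y) = ¬3/7 = 4/7
y ↔ z = 3/7 ↔ 6/7 = 4/7
¬(y ↔ z) = ¬4/7 = 3/7
¬(y ∨ y) → ¬(y ↔ z) = 4/7 → 3/7 = 6/7
¬(¬(y ∨ y) → ¬(y ↔ z)) = ¬6/7 = 1/7
¬¬(¬(y ∨ y) → ¬(y ↔ z)) = ¬1/7 = 6/7

6/7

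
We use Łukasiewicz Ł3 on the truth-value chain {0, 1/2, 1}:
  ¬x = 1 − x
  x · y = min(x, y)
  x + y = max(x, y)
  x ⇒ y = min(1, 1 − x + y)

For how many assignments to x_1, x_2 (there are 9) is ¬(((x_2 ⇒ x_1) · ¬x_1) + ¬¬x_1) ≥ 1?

1

x_1 = 0, x_2 = 0 ↦ 0  <
x_1 = 0, x_2 = 1/2 ↦ 1/2  <
x_1 = 0, x_2 = 1 ↦ 1  ≥
x_1 = 1/2, x_2 = 0 ↦ 1/2  <
x_1 = 1/2, x_2 = 1/2 ↦ 1/2  <
x_1 = 1/2, x_2 = 1 ↦ 1/2  <
x_1 = 1, x_2 = 0 ↦ 0  <
x_1 = 1, x_2 = 1/2 ↦ 0  <
x_1 = 1, x_2 = 1 ↦ 0  <
So 1 of the 9 assignments meets the threshold.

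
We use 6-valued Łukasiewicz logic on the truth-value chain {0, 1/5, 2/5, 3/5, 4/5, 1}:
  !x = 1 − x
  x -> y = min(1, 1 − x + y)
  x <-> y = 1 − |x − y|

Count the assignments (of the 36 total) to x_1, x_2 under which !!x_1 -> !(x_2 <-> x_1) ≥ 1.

17

value 1: 17 assignments (counts)
value 4/5: 7 assignments
value 3/5: 5 assignments
value 2/5: 4 assignments
value 1/5: 2 assignments
value 0: 1 assignment
So 17 of the 36 assignments meet the threshold.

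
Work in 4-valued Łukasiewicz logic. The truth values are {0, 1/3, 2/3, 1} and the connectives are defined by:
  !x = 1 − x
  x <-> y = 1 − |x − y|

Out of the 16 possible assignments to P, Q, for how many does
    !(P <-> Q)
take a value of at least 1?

P = 0, Q = 0 ↦ 0  <
P = 0, Q = 1/3 ↦ 1/3  <
P = 0, Q = 2/3 ↦ 2/3  <
P = 0, Q = 1 ↦ 1  ≥
P = 1/3, Q = 0 ↦ 1/3  <
P = 1/3, Q = 1/3 ↦ 0  <
P = 1/3, Q = 2/3 ↦ 1/3  <
P = 1/3, Q = 1 ↦ 2/3  <
P = 2/3, Q = 0 ↦ 2/3  <
P = 2/3, Q = 1/3 ↦ 1/3  <
P = 2/3, Q = 2/3 ↦ 0  <
P = 2/3, Q = 1 ↦ 1/3  <
P = 1, Q = 0 ↦ 1  ≥
P = 1, Q = 1/3 ↦ 2/3  <
P = 1, Q = 2/3 ↦ 1/3  <
P = 1, Q = 1 ↦ 0  <
So 2 of the 16 assignments meet the threshold.

2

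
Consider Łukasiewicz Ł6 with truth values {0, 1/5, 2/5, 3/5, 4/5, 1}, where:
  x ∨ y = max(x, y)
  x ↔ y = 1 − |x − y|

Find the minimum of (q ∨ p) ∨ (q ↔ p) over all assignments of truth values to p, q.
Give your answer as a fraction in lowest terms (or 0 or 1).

Take p = 0, q = 2/5:
q ∨ p = 2/5 ∨ 0 = 2/5
q ↔ p = 2/5 ↔ 0 = 3/5
(q ∨ p) ∨ (q ↔ p) = 2/5 ∨ 3/5 = 3/5
No assignment yields a value below 3/5, so this is the minimum.

3/5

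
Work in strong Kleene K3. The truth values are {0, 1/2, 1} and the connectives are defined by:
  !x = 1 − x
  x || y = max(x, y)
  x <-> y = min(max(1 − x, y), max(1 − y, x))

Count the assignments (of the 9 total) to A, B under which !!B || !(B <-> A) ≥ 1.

4

A = 0, B = 0 ↦ 0  <
A = 0, B = 1/2 ↦ 1/2  <
A = 0, B = 1 ↦ 1  ≥
A = 1/2, B = 0 ↦ 1/2  <
A = 1/2, B = 1/2 ↦ 1/2  <
A = 1/2, B = 1 ↦ 1  ≥
A = 1, B = 0 ↦ 1  ≥
A = 1, B = 1/2 ↦ 1/2  <
A = 1, B = 1 ↦ 1  ≥
So 4 of the 9 assignments meet the threshold.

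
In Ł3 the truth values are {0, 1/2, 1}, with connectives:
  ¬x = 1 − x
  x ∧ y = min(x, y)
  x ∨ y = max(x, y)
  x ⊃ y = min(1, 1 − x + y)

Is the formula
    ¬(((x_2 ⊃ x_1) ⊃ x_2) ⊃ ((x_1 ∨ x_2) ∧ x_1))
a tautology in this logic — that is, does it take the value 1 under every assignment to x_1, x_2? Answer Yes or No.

No

Counterexample: take x_1 = 0, x_2 = 0.
x_2 ⊃ x_1 = 0 ⊃ 0 = 1
(x_2 ⊃ x_1) ⊃ x_2 = 1 ⊃ 0 = 0
x_1 ∨ x_2 = 0 ∨ 0 = 0
(x_1 ∨ x_2) ∧ x_1 = 0 ∧ 0 = 0
((x_2 ⊃ x_1) ⊃ x_2) ⊃ ((x_1 ∨ x_2) ∧ x_1) = 0 ⊃ 0 = 1
¬(((x_2 ⊃ x_1) ⊃ x_2) ⊃ ((x_1 ∨ x_2) ∧ x_1)) = ¬1 = 0
This gives 0 ≠ 1.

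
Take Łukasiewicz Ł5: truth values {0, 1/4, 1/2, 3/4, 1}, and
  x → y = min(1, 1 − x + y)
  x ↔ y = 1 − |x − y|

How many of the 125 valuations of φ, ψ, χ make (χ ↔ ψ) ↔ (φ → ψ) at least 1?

29

value 1: 29 assignments (counts)
value 3/4: 44 assignments
value 1/2: 29 assignments
value 1/4: 16 assignments
value 0: 7 assignments
So 29 of the 125 assignments meet the threshold.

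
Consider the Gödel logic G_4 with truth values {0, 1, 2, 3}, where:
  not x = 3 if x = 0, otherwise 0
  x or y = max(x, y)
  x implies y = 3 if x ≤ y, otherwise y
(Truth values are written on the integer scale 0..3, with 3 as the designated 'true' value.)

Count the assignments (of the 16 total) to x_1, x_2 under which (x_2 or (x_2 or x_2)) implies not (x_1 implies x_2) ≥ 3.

x_1 = 0, x_2 = 0 ↦ 3  ≥
x_1 = 0, x_2 = 1 ↦ 0  <
x_1 = 0, x_2 = 2 ↦ 0  <
x_1 = 0, x_2 = 3 ↦ 0  <
x_1 = 1, x_2 = 0 ↦ 3  ≥
x_1 = 1, x_2 = 1 ↦ 0  <
x_1 = 1, x_2 = 2 ↦ 0  <
x_1 = 1, x_2 = 3 ↦ 0  <
x_1 = 2, x_2 = 0 ↦ 3  ≥
x_1 = 2, x_2 = 1 ↦ 0  <
x_1 = 2, x_2 = 2 ↦ 0  <
x_1 = 2, x_2 = 3 ↦ 0  <
x_1 = 3, x_2 = 0 ↦ 3  ≥
x_1 = 3, x_2 = 1 ↦ 0  <
x_1 = 3, x_2 = 2 ↦ 0  <
x_1 = 3, x_2 = 3 ↦ 0  <
So 4 of the 16 assignments meet the threshold.

4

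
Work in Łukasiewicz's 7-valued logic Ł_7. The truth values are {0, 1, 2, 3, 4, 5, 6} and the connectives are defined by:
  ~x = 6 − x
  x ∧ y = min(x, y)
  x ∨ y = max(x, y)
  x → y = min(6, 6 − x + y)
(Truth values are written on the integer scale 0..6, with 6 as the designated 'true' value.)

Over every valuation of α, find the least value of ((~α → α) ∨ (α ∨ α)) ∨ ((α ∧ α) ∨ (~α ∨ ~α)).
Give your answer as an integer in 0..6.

4

Take α = 2:
~α = ~2 = 4
~α → α = 4 → 2 = 4
α ∨ α = 2 ∨ 2 = 2
(~α → α) ∨ (α ∨ α) = 4 ∨ 2 = 4
α ∧ α = 2 ∧ 2 = 2
~α = ~2 = 4
~α = ~2 = 4
~α ∨ ~α = 4 ∨ 4 = 4
(α ∧ α) ∨ (~α ∨ ~α) = 2 ∨ 4 = 4
((~α → α) ∨ (α ∨ α)) ∨ ((α ∧ α) ∨ (~α ∨ ~α)) = 4 ∨ 4 = 4
No assignment yields a value below 4, so this is the minimum.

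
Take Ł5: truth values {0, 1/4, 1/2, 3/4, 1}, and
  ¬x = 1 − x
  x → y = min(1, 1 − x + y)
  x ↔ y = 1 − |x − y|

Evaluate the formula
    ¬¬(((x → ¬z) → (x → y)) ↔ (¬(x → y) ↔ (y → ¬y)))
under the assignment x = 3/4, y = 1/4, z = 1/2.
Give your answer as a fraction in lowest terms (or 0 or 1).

¬z = ¬1/2 = 1/2
x → ¬z = 3/4 → 1/2 = 3/4
x → y = 3/4 → 1/4 = 1/2
(x → ¬z) → (x → y) = 3/4 → 1/2 = 3/4
x → y = 3/4 → 1/4 = 1/2
¬(x → y) = ¬1/2 = 1/2
¬y = ¬1/4 = 3/4
y → ¬y = 1/4 → 3/4 = 1
¬(x → y) ↔ (y → ¬y) = 1/2 ↔ 1 = 1/2
((x → ¬z) → (x → y)) ↔ (¬(x → y) ↔ (y → ¬y)) = 3/4 ↔ 1/2 = 3/4
¬(((x → ¬z) → (x → y)) ↔ (¬(x → y) ↔ (y → ¬y))) = ¬3/4 = 1/4
¬¬(((x → ¬z) → (x → y)) ↔ (¬(x → y) ↔ (y → ¬y))) = ¬1/4 = 3/4

3/4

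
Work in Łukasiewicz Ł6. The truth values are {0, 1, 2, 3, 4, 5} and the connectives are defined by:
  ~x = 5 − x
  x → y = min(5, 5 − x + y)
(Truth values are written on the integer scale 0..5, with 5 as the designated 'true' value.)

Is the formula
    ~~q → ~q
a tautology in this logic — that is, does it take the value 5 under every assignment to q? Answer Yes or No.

Counterexample: take q = 3.
~q = ~3 = 2
~~q = ~2 = 3
~q = ~3 = 2
~~q → ~q = 3 → 2 = 4
This gives 4 ≠ 5.

No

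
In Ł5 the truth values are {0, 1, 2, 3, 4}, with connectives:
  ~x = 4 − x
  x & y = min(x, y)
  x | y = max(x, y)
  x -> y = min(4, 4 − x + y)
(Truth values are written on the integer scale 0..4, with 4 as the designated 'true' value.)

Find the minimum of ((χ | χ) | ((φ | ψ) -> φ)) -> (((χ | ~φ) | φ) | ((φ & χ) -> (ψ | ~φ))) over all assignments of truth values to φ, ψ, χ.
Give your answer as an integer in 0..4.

Take φ = 3, ψ = 0, χ = 2:
χ | χ = 2 | 2 = 2
φ | ψ = 3 | 0 = 3
(φ | ψ) -> φ = 3 -> 3 = 4
(χ | χ) | ((φ | ψ) -> φ) = 2 | 4 = 4
~φ = ~3 = 1
χ | ~φ = 2 | 1 = 2
(χ | ~φ) | φ = 2 | 3 = 3
φ & χ = 3 & 2 = 2
~φ = ~3 = 1
ψ | ~φ = 0 | 1 = 1
(φ & χ) -> (ψ | ~φ) = 2 -> 1 = 3
((χ | ~φ) | φ) | ((φ & χ) -> (ψ | ~φ)) = 3 | 3 = 3
((χ | χ) | ((φ | ψ) -> φ)) -> (((χ | ~φ) | φ) | ((φ & χ) -> (ψ | ~φ))) = 4 -> 3 = 3
No assignment yields a value below 3, so this is the minimum.

3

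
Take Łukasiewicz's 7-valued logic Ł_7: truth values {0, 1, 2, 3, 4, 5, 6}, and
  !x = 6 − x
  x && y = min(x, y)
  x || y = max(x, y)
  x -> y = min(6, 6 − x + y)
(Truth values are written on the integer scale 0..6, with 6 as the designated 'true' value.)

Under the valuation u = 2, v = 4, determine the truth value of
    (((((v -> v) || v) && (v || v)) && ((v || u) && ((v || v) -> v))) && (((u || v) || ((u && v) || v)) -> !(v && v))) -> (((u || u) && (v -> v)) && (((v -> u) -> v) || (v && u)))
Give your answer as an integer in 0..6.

v -> v = 4 -> 4 = 6
(v -> v) || v = 6 || 4 = 6
v || v = 4 || 4 = 4
((v -> v) || v) && (v || v) = 6 && 4 = 4
v || u = 4 || 2 = 4
v || v = 4 || 4 = 4
(v || v) -> v = 4 -> 4 = 6
(v || u) && ((v || v) -> v) = 4 && 6 = 4
(((v -> v) || v) && (v || v)) && ((v || u) && ((v || v) -> v)) = 4 && 4 = 4
u || v = 2 || 4 = 4
u && v = 2 && 4 = 2
(u && v) || v = 2 || 4 = 4
(u || v) || ((u && v) || v) = 4 || 4 = 4
v && v = 4 && 4 = 4
!(v && v) = !4 = 2
((u || v) || ((u && v) || v)) -> !(v && v) = 4 -> 2 = 4
((((v -> v) || v) && (v || v)) && ((v || u) && ((v || v) -> v))) && (((u || v) || ((u && v) || v)) -> !(v && v)) = 4 && 4 = 4
u || u = 2 || 2 = 2
v -> v = 4 -> 4 = 6
(u || u) && (v -> v) = 2 && 6 = 2
v -> u = 4 -> 2 = 4
(v -> u) -> v = 4 -> 4 = 6
v && u = 4 && 2 = 2
((v -> u) -> v) || (v && u) = 6 || 2 = 6
((u || u) && (v -> v)) && (((v -> u) -> v) || (v && u)) = 2 && 6 = 2
(((((v -> v) || v) && (v || v)) && ((v || u) && ((v || v) -> v))) && (((u || v) || ((u && v) || v)) -> !(v && v))) -> (((u || u) && (v -> v)) && (((v -> u) -> v) || (v && u))) = 4 -> 2 = 4

4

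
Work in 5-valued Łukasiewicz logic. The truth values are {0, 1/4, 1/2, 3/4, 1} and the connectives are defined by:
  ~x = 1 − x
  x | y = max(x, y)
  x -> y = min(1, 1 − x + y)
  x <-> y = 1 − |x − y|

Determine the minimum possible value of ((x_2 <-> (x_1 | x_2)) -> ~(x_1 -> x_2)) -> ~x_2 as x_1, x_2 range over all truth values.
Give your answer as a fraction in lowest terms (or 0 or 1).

1/2

Take x_1 = 1, x_2 = 1/2:
x_1 | x_2 = 1 | 1/2 = 1
x_2 <-> (x_1 | x_2) = 1/2 <-> 1 = 1/2
x_1 -> x_2 = 1 -> 1/2 = 1/2
~(x_1 -> x_2) = ~1/2 = 1/2
(x_2 <-> (x_1 | x_2)) -> ~(x_1 -> x_2) = 1/2 -> 1/2 = 1
~x_2 = ~1/2 = 1/2
((x_2 <-> (x_1 | x_2)) -> ~(x_1 -> x_2)) -> ~x_2 = 1 -> 1/2 = 1/2
No assignment yields a value below 1/2, so this is the minimum.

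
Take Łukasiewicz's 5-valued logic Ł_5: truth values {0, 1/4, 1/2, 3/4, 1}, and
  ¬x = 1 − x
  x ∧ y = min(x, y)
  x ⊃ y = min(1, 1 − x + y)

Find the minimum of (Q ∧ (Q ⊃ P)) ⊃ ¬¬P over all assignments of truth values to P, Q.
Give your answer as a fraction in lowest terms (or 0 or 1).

1/2

Take P = 0, Q = 1/2:
Q ⊃ P = 1/2 ⊃ 0 = 1/2
Q ∧ (Q ⊃ P) = 1/2 ∧ 1/2 = 1/2
¬P = ¬0 = 1
¬¬P = ¬1 = 0
(Q ∧ (Q ⊃ P)) ⊃ ¬¬P = 1/2 ⊃ 0 = 1/2
No assignment yields a value below 1/2, so this is the minimum.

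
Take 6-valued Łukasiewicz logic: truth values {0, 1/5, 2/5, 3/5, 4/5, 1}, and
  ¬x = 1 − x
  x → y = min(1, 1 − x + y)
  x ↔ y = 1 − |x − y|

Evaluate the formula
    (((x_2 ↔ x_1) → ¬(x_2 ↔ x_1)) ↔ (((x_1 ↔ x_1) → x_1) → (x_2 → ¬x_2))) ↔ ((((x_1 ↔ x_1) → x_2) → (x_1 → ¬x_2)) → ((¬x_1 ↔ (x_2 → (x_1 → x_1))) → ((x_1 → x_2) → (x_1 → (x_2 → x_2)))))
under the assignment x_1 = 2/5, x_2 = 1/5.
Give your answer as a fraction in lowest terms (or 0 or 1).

2/5

x_2 ↔ x_1 = 1/5 ↔ 2/5 = 4/5
x_2 ↔ x_1 = 1/5 ↔ 2/5 = 4/5
¬(x_2 ↔ x_1) = ¬4/5 = 1/5
(x_2 ↔ x_1) → ¬(x_2 ↔ x_1) = 4/5 → 1/5 = 2/5
x_1 ↔ x_1 = 2/5 ↔ 2/5 = 1
(x_1 ↔ x_1) → x_1 = 1 → 2/5 = 2/5
¬x_2 = ¬1/5 = 4/5
x_2 → ¬x_2 = 1/5 → 4/5 = 1
((x_1 ↔ x_1) → x_1) → (x_2 → ¬x_2) = 2/5 → 1 = 1
((x_2 ↔ x_1) → ¬(x_2 ↔ x_1)) ↔ (((x_1 ↔ x_1) → x_1) → (x_2 → ¬x_2)) = 2/5 ↔ 1 = 2/5
x_1 ↔ x_1 = 2/5 ↔ 2/5 = 1
(x_1 ↔ x_1) → x_2 = 1 → 1/5 = 1/5
¬x_2 = ¬1/5 = 4/5
x_1 → ¬x_2 = 2/5 → 4/5 = 1
((x_1 ↔ x_1) → x_2) → (x_1 → ¬x_2) = 1/5 → 1 = 1
¬x_1 = ¬2/5 = 3/5
x_1 → x_1 = 2/5 → 2/5 = 1
x_2 → (x_1 → x_1) = 1/5 → 1 = 1
¬x_1 ↔ (x_2 → (x_1 → x_1)) = 3/5 ↔ 1 = 3/5
x_1 → x_2 = 2/5 → 1/5 = 4/5
x_2 → x_2 = 1/5 → 1/5 = 1
x_1 → (x_2 → x_2) = 2/5 → 1 = 1
(x_1 → x_2) → (x_1 → (x_2 → x_2)) = 4/5 → 1 = 1
(¬x_1 ↔ (x_2 → (x_1 → x_1))) → ((x_1 → x_2) → (x_1 → (x_2 → x_2))) = 3/5 → 1 = 1
(((x_1 ↔ x_1) → x_2) → (x_1 → ¬x_2)) → ((¬x_1 ↔ (x_2 → (x_1 → x_1))) → ((x_1 → x_2) → (x_1 → (x_2 → x_2)))) = 1 → 1 = 1
(((x_2 ↔ x_1) → ¬(x_2 ↔ x_1)) ↔ (((x_1 ↔ x_1) → x_1) → (x_2 → ¬x_2))) ↔ ((((x_1 ↔ x_1) → x_2) → (x_1 → ¬x_2)) → ((¬x_1 ↔ (x_2 → (x_1 → x_1))) → ((x_1 → x_2) → (x_1 → (x_2 → x_2))))) = 2/5 ↔ 1 = 2/5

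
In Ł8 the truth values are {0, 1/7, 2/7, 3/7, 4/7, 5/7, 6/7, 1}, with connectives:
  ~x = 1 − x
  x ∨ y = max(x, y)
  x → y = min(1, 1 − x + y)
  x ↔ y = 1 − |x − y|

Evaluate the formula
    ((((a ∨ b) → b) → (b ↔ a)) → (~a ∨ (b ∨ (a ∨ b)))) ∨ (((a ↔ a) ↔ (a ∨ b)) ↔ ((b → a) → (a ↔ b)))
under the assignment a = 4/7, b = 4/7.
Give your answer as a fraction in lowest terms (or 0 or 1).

a ∨ b = 4/7 ∨ 4/7 = 4/7
(a ∨ b) → b = 4/7 → 4/7 = 1
b ↔ a = 4/7 ↔ 4/7 = 1
((a ∨ b) → b) → (b ↔ a) = 1 → 1 = 1
~a = ~4/7 = 3/7
a ∨ b = 4/7 ∨ 4/7 = 4/7
b ∨ (a ∨ b) = 4/7 ∨ 4/7 = 4/7
~a ∨ (b ∨ (a ∨ b)) = 3/7 ∨ 4/7 = 4/7
(((a ∨ b) → b) → (b ↔ a)) → (~a ∨ (b ∨ (a ∨ b))) = 1 → 4/7 = 4/7
a ↔ a = 4/7 ↔ 4/7 = 1
a ∨ b = 4/7 ∨ 4/7 = 4/7
(a ↔ a) ↔ (a ∨ b) = 1 ↔ 4/7 = 4/7
b → a = 4/7 → 4/7 = 1
a ↔ b = 4/7 ↔ 4/7 = 1
(b → a) → (a ↔ b) = 1 → 1 = 1
((a ↔ a) ↔ (a ∨ b)) ↔ ((b → a) → (a ↔ b)) = 4/7 ↔ 1 = 4/7
((((a ∨ b) → b) → (b ↔ a)) → (~a ∨ (b ∨ (a ∨ b)))) ∨ (((a ↔ a) ↔ (a ∨ b)) ↔ ((b → a) → (a ↔ b))) = 4/7 ∨ 4/7 = 4/7

4/7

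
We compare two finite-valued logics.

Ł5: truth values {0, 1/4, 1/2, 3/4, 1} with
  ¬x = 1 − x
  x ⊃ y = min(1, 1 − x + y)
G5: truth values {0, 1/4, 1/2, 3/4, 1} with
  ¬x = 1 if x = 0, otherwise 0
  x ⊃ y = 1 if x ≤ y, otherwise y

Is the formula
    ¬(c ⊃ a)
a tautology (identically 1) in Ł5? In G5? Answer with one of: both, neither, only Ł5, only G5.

In Ł5: at a = 0, c = 0 the value is 0 — not a tautology.
In G5: at a = 0, c = 0 the value is 0 — not a tautology.

neither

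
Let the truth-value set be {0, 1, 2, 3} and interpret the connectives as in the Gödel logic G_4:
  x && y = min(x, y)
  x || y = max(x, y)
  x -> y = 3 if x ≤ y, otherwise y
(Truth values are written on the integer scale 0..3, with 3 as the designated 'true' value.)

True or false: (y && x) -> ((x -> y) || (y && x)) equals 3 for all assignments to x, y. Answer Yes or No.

Yes

x = 0, y = 0 ↦ 3
x = 0, y = 1 ↦ 3
x = 0, y = 2 ↦ 3
x = 0, y = 3 ↦ 3
x = 1, y = 0 ↦ 3
x = 1, y = 1 ↦ 3
x = 1, y = 2 ↦ 3
x = 1, y = 3 ↦ 3
x = 2, y = 0 ↦ 3
x = 2, y = 1 ↦ 3
x = 2, y = 2 ↦ 3
x = 2, y = 3 ↦ 3
x = 3, y = 0 ↦ 3
x = 3, y = 1 ↦ 3
x = 3, y = 2 ↦ 3
x = 3, y = 3 ↦ 3
Every assignment gives a value ≥ 3.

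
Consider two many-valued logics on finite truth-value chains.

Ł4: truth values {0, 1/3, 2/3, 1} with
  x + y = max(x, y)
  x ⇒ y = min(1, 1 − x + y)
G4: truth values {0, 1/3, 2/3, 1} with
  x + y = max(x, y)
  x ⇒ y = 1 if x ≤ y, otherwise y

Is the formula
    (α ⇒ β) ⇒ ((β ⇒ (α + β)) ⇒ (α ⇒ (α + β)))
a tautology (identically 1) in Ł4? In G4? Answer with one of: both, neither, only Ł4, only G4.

both

In Ł4: every assignment gives 1 — tautology.
In G4: every assignment gives 1 — tautology.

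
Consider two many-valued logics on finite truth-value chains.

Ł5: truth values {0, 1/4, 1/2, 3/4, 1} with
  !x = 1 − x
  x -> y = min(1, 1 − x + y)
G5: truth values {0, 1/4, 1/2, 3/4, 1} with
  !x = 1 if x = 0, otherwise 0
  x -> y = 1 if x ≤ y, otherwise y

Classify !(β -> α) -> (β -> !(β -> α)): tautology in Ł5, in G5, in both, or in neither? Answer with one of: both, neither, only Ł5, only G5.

In Ł5: every assignment gives 1 — tautology.
In G5: every assignment gives 1 — tautology.

both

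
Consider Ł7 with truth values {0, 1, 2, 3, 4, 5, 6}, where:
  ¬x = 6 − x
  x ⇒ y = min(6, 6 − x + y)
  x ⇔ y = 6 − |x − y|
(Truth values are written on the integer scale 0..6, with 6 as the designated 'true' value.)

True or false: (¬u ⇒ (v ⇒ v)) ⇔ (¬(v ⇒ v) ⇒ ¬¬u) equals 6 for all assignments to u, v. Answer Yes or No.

Yes

At u = 0, v = 2, for instance:
¬u = ¬0 = 6
v ⇒ v = 2 ⇒ 2 = 6
¬u ⇒ (v ⇒ v) = 6 ⇒ 6 = 6
¬(v ⇒ v) = ¬6 = 0
¬¬u = ¬6 = 0
¬(v ⇒ v) ⇒ ¬¬u = 0 ⇒ 0 = 6
(¬u ⇒ (v ⇒ v)) ⇔ (¬(v ⇒ v) ⇒ ¬¬u) = 6 ⇔ 6 = 6
and checking the remaining 48 assignments likewise gives ≥ 6 in every case.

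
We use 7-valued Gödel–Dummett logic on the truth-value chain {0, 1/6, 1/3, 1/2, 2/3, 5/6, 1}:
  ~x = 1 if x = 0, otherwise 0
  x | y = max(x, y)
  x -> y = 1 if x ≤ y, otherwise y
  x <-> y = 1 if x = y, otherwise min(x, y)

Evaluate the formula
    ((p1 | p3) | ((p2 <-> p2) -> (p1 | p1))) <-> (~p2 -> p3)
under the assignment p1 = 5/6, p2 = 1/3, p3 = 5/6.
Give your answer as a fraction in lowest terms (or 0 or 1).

p1 | p3 = 5/6 | 5/6 = 5/6
p2 <-> p2 = 1/3 <-> 1/3 = 1
p1 | p1 = 5/6 | 5/6 = 5/6
(p2 <-> p2) -> (p1 | p1) = 1 -> 5/6 = 5/6
(p1 | p3) | ((p2 <-> p2) -> (p1 | p1)) = 5/6 | 5/6 = 5/6
~p2 = ~1/3 = 0
~p2 -> p3 = 0 -> 5/6 = 1
((p1 | p3) | ((p2 <-> p2) -> (p1 | p1))) <-> (~p2 -> p3) = 5/6 <-> 1 = 5/6

5/6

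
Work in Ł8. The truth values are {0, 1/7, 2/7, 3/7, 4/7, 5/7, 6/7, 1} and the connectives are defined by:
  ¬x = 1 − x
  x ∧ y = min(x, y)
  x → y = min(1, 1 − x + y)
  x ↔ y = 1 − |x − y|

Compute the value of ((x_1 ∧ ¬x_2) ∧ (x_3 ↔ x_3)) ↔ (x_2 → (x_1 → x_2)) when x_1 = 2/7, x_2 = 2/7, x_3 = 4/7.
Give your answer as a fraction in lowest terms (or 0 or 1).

¬x_2 = ¬2/7 = 5/7
x_1 ∧ ¬x_2 = 2/7 ∧ 5/7 = 2/7
x_3 ↔ x_3 = 4/7 ↔ 4/7 = 1
(x_1 ∧ ¬x_2) ∧ (x_3 ↔ x_3) = 2/7 ∧ 1 = 2/7
x_1 → x_2 = 2/7 → 2/7 = 1
x_2 → (x_1 → x_2) = 2/7 → 1 = 1
((x_1 ∧ ¬x_2) ∧ (x_3 ↔ x_3)) ↔ (x_2 → (x_1 → x_2)) = 2/7 ↔ 1 = 2/7

2/7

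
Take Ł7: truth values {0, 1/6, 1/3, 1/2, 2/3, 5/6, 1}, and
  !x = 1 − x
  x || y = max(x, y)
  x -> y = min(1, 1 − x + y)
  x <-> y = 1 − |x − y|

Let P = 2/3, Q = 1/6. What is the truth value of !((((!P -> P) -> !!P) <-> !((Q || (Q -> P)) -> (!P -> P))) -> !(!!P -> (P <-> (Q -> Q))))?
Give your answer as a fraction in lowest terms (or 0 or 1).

!P = !2/3 = 1/3
!P -> P = 1/3 -> 2/3 = 1
!P = !2/3 = 1/3
!!P = !1/3 = 2/3
(!P -> P) -> !!P = 1 -> 2/3 = 2/3
Q -> P = 1/6 -> 2/3 = 1
Q || (Q -> P) = 1/6 || 1 = 1
!P = !2/3 = 1/3
!P -> P = 1/3 -> 2/3 = 1
(Q || (Q -> P)) -> (!P -> P) = 1 -> 1 = 1
!((Q || (Q -> P)) -> (!P -> P)) = !1 = 0
((!P -> P) -> !!P) <-> !((Q || (Q -> P)) -> (!P -> P)) = 2/3 <-> 0 = 1/3
!P = !2/3 = 1/3
!!P = !1/3 = 2/3
Q -> Q = 1/6 -> 1/6 = 1
P <-> (Q -> Q) = 2/3 <-> 1 = 2/3
!!P -> (P <-> (Q -> Q)) = 2/3 -> 2/3 = 1
!(!!P -> (P <-> (Q -> Q))) = !1 = 0
(((!P -> P) -> !!P) <-> !((Q || (Q -> P)) -> (!P -> P))) -> !(!!P -> (P <-> (Q -> Q))) = 1/3 -> 0 = 2/3
!((((!P -> P) -> !!P) <-> !((Q || (Q -> P)) -> (!P -> P))) -> !(!!P -> (P <-> (Q -> Q)))) = !2/3 = 1/3

1/3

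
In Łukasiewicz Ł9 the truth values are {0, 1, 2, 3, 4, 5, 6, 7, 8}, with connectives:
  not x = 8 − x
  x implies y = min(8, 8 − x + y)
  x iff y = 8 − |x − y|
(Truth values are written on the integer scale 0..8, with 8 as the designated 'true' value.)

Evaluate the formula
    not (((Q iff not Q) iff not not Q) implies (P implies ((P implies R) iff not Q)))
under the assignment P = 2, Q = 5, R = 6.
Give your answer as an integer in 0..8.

not Q = not 5 = 3
Q iff not Q = 5 iff 3 = 6
not Q = not 5 = 3
not not Q = not 3 = 5
(Q iff not Q) iff not not Q = 6 iff 5 = 7
P implies R = 2 implies 6 = 8
not Q = not 5 = 3
(P implies R) iff not Q = 8 iff 3 = 3
P implies ((P implies R) iff not Q) = 2 implies 3 = 8
((Q iff not Q) iff not not Q) implies (P implies ((P implies R) iff not Q)) = 7 implies 8 = 8
not (((Q iff not Q) iff not not Q) implies (P implies ((P implies R) iff not Q))) = not 8 = 0

0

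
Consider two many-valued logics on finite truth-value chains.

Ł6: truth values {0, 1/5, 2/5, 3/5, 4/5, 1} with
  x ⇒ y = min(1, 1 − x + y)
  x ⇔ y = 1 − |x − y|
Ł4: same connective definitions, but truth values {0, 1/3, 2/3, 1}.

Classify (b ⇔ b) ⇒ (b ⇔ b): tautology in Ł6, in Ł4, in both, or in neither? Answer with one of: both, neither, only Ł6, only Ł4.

both

In Ł6: every assignment gives 1 — tautology.
In Ł4: every assignment gives 1 — tautology.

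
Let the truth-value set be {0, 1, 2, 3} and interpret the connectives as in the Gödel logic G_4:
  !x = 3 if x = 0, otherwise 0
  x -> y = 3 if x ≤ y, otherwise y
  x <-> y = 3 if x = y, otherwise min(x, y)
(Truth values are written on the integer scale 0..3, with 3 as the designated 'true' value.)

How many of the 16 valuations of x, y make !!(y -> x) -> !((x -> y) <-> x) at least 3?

7

x = 0, y = 0 ↦ 3  ≥
x = 0, y = 1 ↦ 3  ≥
x = 0, y = 2 ↦ 3  ≥
x = 0, y = 3 ↦ 3  ≥
x = 1, y = 0 ↦ 3  ≥
x = 1, y = 1 ↦ 0  <
x = 1, y = 2 ↦ 0  <
x = 1, y = 3 ↦ 0  <
x = 2, y = 0 ↦ 3  ≥
x = 2, y = 1 ↦ 0  <
x = 2, y = 2 ↦ 0  <
x = 2, y = 3 ↦ 0  <
x = 3, y = 0 ↦ 3  ≥
x = 3, y = 1 ↦ 0  <
x = 3, y = 2 ↦ 0  <
x = 3, y = 3 ↦ 0  <
So 7 of the 16 assignments meet the threshold.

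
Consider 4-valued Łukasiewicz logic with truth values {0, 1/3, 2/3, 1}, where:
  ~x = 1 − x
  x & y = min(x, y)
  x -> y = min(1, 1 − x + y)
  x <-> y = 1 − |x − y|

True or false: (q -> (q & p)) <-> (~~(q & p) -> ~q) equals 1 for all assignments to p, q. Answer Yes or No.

No

Counterexample: take p = 0, q = 1/3.
q & p = 1/3 & 0 = 0
q -> (q & p) = 1/3 -> 0 = 2/3
q & p = 1/3 & 0 = 0
~(q & p) = ~0 = 1
~~(q & p) = ~1 = 0
~q = ~1/3 = 2/3
~~(q & p) -> ~q = 0 -> 2/3 = 1
(q -> (q & p)) <-> (~~(q & p) -> ~q) = 2/3 <-> 1 = 2/3
This gives 2/3 ≠ 1.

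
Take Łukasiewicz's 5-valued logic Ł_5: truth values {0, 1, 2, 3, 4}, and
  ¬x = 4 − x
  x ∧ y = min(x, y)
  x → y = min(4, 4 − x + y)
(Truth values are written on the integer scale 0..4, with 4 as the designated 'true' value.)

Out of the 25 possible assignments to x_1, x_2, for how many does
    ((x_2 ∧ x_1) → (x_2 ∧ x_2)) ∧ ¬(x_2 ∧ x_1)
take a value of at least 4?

value 4: 9 assignments (counts)
value 3: 7 assignments
value 2: 5 assignments
value 1: 3 assignments
value 0: 1 assignment
So 9 of the 25 assignments meet the threshold.

9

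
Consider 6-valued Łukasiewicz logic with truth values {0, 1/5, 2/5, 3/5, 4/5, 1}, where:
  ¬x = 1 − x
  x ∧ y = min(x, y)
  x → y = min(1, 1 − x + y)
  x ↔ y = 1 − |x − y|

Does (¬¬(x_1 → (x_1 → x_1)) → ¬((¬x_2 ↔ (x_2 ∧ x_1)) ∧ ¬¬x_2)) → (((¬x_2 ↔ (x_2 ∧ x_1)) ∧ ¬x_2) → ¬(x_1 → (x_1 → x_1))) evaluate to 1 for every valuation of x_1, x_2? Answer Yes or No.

Counterexample: take x_1 = 1/5, x_2 = 1/5.
x_1 → x_1 = 1/5 → 1/5 = 1
x_1 → (x_1 → x_1) = 1/5 → 1 = 1
¬(x_1 → (x_1 → x_1)) = ¬1 = 0
¬¬(x_1 → (x_1 → x_1)) = ¬0 = 1
¬x_2 = ¬1/5 = 4/5
x_2 ∧ x_1 = 1/5 ∧ 1/5 = 1/5
¬x_2 ↔ (x_2 ∧ x_1) = 4/5 ↔ 1/5 = 2/5
¬x_2 = ¬1/5 = 4/5
¬¬x_2 = ¬4/5 = 1/5
(¬x_2 ↔ (x_2 ∧ x_1)) ∧ ¬¬x_2 = 2/5 ∧ 1/5 = 1/5
¬((¬x_2 ↔ (x_2 ∧ x_1)) ∧ ¬¬x_2) = ¬1/5 = 4/5
¬¬(x_1 → (x_1 → x_1)) → ¬((¬x_2 ↔ (x_2 ∧ x_1)) ∧ ¬¬x_2) = 1 → 4/5 = 4/5
¬x_2 = ¬1/5 = 4/5
x_2 ∧ x_1 = 1/5 ∧ 1/5 = 1/5
¬x_2 ↔ (x_2 ∧ x_1) = 4/5 ↔ 1/5 = 2/5
¬x_2 = ¬1/5 = 4/5
(¬x_2 ↔ (x_2 ∧ x_1)) ∧ ¬x_2 = 2/5 ∧ 4/5 = 2/5
x_1 → x_1 = 1/5 → 1/5 = 1
x_1 → (x_1 → x_1) = 1/5 → 1 = 1
¬(x_1 → (x_1 → x_1)) = ¬1 = 0
((¬x_2 ↔ (x_2 ∧ x_1)) ∧ ¬x_2) → ¬(x_1 → (x_1 → x_1)) = 2/5 → 0 = 3/5
(¬¬(x_1 → (x_1 → x_1)) → ¬((¬x_2 ↔ (x_2 ∧ x_1)) ∧ ¬¬x_2)) → (((¬x_2 ↔ (x_2 ∧ x_1)) ∧ ¬x_2) → ¬(x_1 → (x_1 → x_1))) = 4/5 → 3/5 = 4/5
This gives 4/5 ≠ 1.

No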